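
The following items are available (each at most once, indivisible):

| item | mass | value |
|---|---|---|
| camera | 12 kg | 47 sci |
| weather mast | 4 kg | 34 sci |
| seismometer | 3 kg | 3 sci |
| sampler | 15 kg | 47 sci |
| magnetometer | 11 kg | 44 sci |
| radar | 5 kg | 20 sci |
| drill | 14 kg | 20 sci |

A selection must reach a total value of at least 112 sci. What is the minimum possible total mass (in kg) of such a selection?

27

Subsets with value ≥ 112, sorted by total mass:
- camera+weather mast+magnetometer: mass 27, value 125
- camera+weather mast+seismometer+magnetometer: mass 30, value 128
- weather mast+sampler+magnetometer: mass 30, value 125
Minimum mass: 27 kg.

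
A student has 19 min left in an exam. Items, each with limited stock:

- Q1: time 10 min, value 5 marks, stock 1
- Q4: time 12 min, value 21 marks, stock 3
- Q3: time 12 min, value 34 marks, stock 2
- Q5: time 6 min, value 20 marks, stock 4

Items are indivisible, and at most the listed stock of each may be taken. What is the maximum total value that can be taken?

60 marks

Best selections within time 19 and stock limits:
- 3×Q5: time 18, value 60
- 1×Q3 + 1×Q5: time 18, value 54
Best: 60 marks.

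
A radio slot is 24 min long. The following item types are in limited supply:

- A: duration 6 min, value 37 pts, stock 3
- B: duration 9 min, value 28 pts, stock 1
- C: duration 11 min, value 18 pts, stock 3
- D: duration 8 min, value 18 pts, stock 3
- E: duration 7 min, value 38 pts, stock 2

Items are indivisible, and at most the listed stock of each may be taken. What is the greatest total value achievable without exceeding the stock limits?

Top feasible selections:
- 1×A + 2×E: duration 20, value 113
- 2×A + 1×E: duration 19, value 112
Best: 113 pts.

113 pts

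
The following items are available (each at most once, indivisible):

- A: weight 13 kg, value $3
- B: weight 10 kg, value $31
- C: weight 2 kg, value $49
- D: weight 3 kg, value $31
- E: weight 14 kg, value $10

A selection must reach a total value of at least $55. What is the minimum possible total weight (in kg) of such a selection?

5

Subsets with value ≥ 55, sorted by total weight:
- C+D: weight 5, value 80
- B+C: weight 12, value 80
- B+D: weight 13, value 62
- B+C+D: weight 15, value 111
Minimum weight: 5 kg.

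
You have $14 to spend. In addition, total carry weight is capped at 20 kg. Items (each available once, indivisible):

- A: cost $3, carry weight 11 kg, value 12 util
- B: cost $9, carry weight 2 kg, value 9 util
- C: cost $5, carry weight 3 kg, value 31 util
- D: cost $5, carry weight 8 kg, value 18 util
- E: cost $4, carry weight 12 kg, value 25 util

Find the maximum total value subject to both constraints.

56 util

Feasible sets respecting both limits:
- C+E: cost 9, carry weight 15, value 56
- C+D: cost 10, carry weight 11, value 49
- A+C: cost 8, carry weight 14, value 43
Best: 56 util.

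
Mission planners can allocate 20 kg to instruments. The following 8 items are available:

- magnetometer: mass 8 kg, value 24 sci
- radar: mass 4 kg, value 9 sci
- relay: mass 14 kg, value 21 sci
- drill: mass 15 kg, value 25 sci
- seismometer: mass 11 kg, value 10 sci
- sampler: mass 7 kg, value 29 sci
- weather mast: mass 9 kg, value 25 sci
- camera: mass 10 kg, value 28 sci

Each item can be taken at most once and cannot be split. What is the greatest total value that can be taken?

This is a 0/1 knapsack; check combinations near the capacity.
- radar+sampler+weather mast: mass 4+7+9=20, value 9+29+25=63
- magnetometer+radar+sampler: mass 8+4+7=19, value 24+9+29=62
- sampler+camera: mass 7+10=17, value 29+28=57
- sampler+weather mast: mass 7+9=16, value 29+25=54
- magnetometer+sampler: mass 8+7=15, value 24+29=53
Best: 63 sci.

63 sci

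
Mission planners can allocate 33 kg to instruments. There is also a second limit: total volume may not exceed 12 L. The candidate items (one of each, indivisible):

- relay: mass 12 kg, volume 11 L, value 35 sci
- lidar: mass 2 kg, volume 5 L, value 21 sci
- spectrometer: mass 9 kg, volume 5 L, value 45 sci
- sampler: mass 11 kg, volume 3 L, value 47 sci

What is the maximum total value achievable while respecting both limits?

92 sci

Feasible sets respecting both limits:
- spectrometer+sampler: mass 20, volume 8, value 92
- lidar+sampler: mass 13, volume 8, value 68
- lidar+spectrometer: mass 11, volume 10, value 66
Best: 92 sci.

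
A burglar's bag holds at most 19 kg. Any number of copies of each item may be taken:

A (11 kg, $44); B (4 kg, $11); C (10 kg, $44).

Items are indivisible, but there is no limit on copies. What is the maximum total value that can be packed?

$66

Best value-per-unit is C at 44/10; filling with it alone gives 1×44 = 44.
Optimal mix: 1×A + 2×B → weight 19, value 66.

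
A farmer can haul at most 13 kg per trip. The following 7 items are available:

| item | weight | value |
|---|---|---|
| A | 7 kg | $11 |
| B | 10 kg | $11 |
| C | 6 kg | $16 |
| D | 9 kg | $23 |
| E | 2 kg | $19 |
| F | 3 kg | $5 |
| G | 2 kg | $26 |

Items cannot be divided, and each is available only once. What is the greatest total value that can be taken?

$68

Check high-value combinations within 13 kg:
- D+E+G: weight 9+2+2=13, value 23+19+26=68
- C+E+F+G: weight 6+2+3+2=13, value 16+19+5+26=66
- C+E+G: weight 6+2+2=10, value 16+19+26=61
- A+E+G: weight 7+2+2=11, value 11+19+26=56
- E+F+G: weight 2+3+2=7, value 19+5+26=50
Best: $68.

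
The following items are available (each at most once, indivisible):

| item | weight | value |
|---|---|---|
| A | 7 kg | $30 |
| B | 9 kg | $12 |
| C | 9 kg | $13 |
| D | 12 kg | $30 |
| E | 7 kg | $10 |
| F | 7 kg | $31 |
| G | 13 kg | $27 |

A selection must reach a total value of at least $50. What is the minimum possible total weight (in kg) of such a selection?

Subsets with value ≥ 50, sorted by total weight:
- A+F: weight 14, value 61
- D+F: weight 19, value 61
Minimum weight: 14 kg.

14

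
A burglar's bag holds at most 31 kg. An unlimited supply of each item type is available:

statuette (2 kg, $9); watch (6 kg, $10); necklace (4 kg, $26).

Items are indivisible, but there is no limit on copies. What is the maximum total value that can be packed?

Best value-per-unit is necklace at 26/4; filling with it alone gives 7×26 = 182.
Optimal mix: 1×statuette + 7×necklace → weight 30, value 191.

$191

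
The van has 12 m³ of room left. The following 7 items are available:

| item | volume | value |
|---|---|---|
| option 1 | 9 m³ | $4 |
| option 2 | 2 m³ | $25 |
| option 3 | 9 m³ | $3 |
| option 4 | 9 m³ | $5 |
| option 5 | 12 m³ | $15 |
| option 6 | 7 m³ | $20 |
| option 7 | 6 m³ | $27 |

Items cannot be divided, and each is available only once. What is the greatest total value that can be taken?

Check high-value combinations within 12 m³:
- option 2+option 7: volume 2+6=8, value 25+27=52
- option 2+option 6: volume 2+7=9, value 25+20=45
- option 2+option 4: volume 2+9=11, value 25+5=30
- option 1+option 2: volume 9+2=11, value 4+25=29
- option 2+option 3: volume 2+9=11, value 25+3=28
Best: $52.

$52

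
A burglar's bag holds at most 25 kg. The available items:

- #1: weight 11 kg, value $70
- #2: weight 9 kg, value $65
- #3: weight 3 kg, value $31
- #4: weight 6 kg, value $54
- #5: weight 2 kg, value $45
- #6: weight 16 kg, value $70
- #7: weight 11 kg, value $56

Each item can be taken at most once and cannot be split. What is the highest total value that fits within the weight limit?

$211

This is a 0/1 knapsack; check combinations near the capacity.
- #1+#2+#3+#5: weight 11+9+3+2=25, value 70+65+31+45=211
- #1+#3+#4+#5: weight 11+3+6+2=22, value 70+31+54+45=200
- #2+#3+#5+#7: weight 9+3+2+11=25, value 65+31+45+56=197
Best: $211.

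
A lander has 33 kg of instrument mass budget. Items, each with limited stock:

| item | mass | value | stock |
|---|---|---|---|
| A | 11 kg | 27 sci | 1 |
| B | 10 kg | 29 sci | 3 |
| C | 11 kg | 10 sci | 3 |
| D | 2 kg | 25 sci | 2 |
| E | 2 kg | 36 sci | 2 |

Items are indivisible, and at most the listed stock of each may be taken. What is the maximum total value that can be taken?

Best selections within mass 33 and stock limits:
- 2×B + 2×D + 2×E: mass 28, value 180
- 1×A + 1×B + 2×D + 2×E: mass 29, value 178
Best: 180 sci.

180 sci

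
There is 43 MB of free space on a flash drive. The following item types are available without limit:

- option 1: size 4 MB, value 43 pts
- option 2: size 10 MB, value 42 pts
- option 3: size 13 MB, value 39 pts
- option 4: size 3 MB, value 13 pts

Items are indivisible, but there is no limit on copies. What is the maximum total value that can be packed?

443 pts

Best value-per-unit is option 1 at 43/4; filling with it alone gives 10×43 = 430.
Optimal mix: 10×option 1 + 1×option 4 → size 43, value 443.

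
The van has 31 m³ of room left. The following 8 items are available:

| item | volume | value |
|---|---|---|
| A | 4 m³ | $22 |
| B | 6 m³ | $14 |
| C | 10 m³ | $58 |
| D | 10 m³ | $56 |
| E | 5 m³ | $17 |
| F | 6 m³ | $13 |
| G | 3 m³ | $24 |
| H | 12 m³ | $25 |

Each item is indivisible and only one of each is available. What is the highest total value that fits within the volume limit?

$160

Check high-value combinations within 31 m³:
- A+C+D+G: volume 4+10+10+3=27, value 22+58+56+24=160
- C+D+E+G: volume 10+10+5+3=28, value 58+56+17+24=155
- A+C+D+E: volume 4+10+10+5=29, value 22+58+56+17=153
Best: $160.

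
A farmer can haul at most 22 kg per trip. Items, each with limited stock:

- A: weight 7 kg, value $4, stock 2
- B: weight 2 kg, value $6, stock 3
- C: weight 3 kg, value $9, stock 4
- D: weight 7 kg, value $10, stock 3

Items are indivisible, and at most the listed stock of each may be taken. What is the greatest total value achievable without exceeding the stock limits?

$55

Top feasible selections:
- 3×B + 3×C + 1×D: weight 22, value 55
- 3×B + 4×C: weight 18, value 54
- 1×B + 4×C + 1×D: weight 21, value 52
Best: $55.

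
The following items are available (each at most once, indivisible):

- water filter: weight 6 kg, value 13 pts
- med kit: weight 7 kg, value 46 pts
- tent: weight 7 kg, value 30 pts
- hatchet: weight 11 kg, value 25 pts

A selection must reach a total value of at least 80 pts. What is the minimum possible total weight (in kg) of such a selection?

20

Subsets with value ≥ 80, sorted by total weight:
- water filter+med kit+tent: weight 20, value 89
- water filter+med kit+hatchet: weight 24, value 84
Minimum weight: 20 kg.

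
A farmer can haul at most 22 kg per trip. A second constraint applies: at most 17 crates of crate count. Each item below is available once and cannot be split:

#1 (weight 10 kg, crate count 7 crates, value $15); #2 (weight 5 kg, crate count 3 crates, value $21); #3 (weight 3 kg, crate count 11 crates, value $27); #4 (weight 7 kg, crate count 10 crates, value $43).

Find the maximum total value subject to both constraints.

Feasible sets respecting both limits:
- #2+#4: weight 12, crate count 13, value 64
- #1+#4: weight 17, crate count 17, value 58
- #2+#3: weight 8, crate count 14, value 48
Best: $64.

$64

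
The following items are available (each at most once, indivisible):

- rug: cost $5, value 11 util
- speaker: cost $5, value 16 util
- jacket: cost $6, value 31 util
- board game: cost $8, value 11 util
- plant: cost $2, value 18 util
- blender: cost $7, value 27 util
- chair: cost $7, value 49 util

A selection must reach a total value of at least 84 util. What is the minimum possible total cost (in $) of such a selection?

15

Subsets with value ≥ 84, sorted by total cost:
- jacket+plant+chair: cost 15, value 98
- plant+blender+chair: cost 16, value 94
- speaker+jacket+chair: cost 18, value 96
- rug+jacket+chair: cost 18, value 91
Minimum cost: 15 $.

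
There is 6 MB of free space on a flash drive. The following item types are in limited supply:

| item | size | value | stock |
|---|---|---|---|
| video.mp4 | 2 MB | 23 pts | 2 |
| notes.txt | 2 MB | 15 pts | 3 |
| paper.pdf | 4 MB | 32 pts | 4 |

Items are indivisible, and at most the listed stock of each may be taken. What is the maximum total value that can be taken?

61 pts

Top feasible selections:
- 2×video.mp4 + 1×notes.txt: size 6, value 61
- 1×video.mp4 + 1×paper.pdf: size 6, value 55
- 1×video.mp4 + 2×notes.txt: size 6, value 53
Best: 61 pts.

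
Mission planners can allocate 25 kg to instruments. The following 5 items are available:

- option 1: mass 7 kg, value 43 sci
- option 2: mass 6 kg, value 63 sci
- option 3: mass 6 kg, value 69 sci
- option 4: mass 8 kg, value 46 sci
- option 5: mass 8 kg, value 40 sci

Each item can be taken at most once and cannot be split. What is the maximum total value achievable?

178 sci

Check high-value combinations within 25 kg:
- option 2+option 3+option 4: mass 6+6+8=20, value 63+69+46=178
- option 1+option 2+option 3: mass 7+6+6=19, value 43+63+69=175
- option 2+option 3+option 5: mass 6+6+8=20, value 63+69+40=172
- option 1+option 3+option 4: mass 7+6+8=21, value 43+69+46=158
- option 3+option 4+option 5: mass 6+8+8=22, value 69+46+40=155
Best: 178 sci.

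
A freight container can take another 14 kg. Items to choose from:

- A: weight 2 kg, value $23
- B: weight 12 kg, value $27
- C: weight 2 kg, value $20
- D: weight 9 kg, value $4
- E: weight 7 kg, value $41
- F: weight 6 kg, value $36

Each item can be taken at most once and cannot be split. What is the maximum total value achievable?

Check high-value combinations within 14 kg:
- A+C+E: weight 2+2+7=11, value 23+20+41=84
- A+C+F: weight 2+2+6=10, value 23+20+36=79
- E+F: weight 7+6=13, value 41+36=77
- A+E: weight 2+7=9, value 23+41=64
Best: $84.

$84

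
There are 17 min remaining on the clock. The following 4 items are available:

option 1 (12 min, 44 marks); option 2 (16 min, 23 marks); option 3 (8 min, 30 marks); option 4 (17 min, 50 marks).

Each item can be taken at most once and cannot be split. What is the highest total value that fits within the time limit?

50 marks

Check high-value combinations within 17 min:
- option 4: time 17, value 50
- option 1: time 12, value 44
- option 3: time 8, value 30
- option 2: time 16, value 23
Best: 50 marks.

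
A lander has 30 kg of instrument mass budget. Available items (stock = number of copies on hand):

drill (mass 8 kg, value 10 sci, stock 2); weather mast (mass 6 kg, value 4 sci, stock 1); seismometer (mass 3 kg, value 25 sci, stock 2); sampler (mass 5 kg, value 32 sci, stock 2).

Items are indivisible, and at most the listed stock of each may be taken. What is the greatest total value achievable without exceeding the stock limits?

128 sci

Best selections within mass 30 and stock limits:
- 1×drill + 1×weather mast + 2×seismometer + 2×sampler: mass 30, value 128
- 1×drill + 2×seismometer + 2×sampler: mass 24, value 124
- 1×weather mast + 2×seismometer + 2×sampler: mass 22, value 118
- 2×seismometer + 2×sampler: mass 16, value 114
Best: 128 sci.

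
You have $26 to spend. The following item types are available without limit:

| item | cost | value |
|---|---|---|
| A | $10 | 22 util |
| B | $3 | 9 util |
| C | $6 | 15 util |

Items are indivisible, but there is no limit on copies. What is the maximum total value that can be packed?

72 util

Best value-per-unit is B at 9/3, and filling with it alone uses cost 8×3=24. No mix of the others beats 8×9 = 72.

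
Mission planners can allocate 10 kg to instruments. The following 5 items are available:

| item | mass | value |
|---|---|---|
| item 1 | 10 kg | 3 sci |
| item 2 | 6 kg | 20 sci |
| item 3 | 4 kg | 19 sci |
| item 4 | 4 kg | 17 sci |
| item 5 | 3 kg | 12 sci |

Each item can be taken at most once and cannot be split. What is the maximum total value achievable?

39 sci

This is a 0/1 knapsack; check combinations near the capacity.
- item 2+item 3: mass 6+4=10, value 20+19=39
- item 2+item 4: mass 6+4=10, value 20+17=37
- item 3+item 4: mass 4+4=8, value 19+17=36
- item 2+item 5: mass 6+3=9, value 20+12=32
Best: 39 sci.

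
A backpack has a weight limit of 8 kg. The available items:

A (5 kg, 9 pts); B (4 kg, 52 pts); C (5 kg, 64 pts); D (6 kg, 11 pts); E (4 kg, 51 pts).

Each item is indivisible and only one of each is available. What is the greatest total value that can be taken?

This is a 0/1 knapsack; check combinations near the capacity.
- B+E: weight 4+4=8, value 52+51=103
- C: weight 5, value 64
- B: weight 4, value 52
- E: weight 4, value 51
- D: weight 6, value 11
Best: 103 pts.

103 pts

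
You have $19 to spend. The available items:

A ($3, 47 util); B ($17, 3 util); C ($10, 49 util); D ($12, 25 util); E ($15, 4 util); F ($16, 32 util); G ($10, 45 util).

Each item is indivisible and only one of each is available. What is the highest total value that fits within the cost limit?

96 util

Check high-value combinations within $19:
- A+C: cost 3+10=13, value 47+49=96
- A+G: cost 3+10=13, value 47+45=92
- A+F: cost 3+16=19, value 47+32=79
- A+D: cost 3+12=15, value 47+25=72
- A+E: cost 3+15=18, value 47+4=51
Best: 96 util.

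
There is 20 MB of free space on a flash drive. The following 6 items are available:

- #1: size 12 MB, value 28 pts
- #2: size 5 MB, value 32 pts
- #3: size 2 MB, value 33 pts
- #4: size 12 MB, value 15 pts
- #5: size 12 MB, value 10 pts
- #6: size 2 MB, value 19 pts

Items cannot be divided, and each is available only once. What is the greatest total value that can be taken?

Check high-value combinations within 20 MB:
- #1+#2+#3: size 12+5+2=19, value 28+32+33=93
- #2+#3+#6: size 5+2+2=9, value 32+33+19=84
- #1+#3+#6: size 12+2+2=16, value 28+33+19=80
Best: 93 pts.

93 pts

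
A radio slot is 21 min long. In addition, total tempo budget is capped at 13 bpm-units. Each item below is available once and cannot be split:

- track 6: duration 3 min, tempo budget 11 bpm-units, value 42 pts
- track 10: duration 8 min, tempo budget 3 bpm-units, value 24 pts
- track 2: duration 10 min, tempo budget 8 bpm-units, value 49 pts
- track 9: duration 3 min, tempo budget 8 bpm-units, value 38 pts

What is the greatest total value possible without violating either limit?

Feasible sets respecting both limits:
- track 10+track 2: duration 18, tempo budget 11, value 73
- track 10+track 9: duration 11, tempo budget 11, value 62
- track 2: duration 10, tempo budget 8, value 49
Best: 73 pts.

73 pts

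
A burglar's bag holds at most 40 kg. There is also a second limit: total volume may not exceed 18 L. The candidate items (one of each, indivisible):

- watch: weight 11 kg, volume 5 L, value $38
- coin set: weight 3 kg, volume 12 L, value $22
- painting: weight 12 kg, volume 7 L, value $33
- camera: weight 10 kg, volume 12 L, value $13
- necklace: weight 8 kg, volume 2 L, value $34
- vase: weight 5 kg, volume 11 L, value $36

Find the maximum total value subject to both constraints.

Feasible sets respecting both limits:
- watch+necklace+vase: weight 24, volume 18, value 108
- watch+painting+necklace: weight 31, volume 14, value 105
- watch+vase: weight 16, volume 16, value 74
- watch+necklace: weight 19, volume 7, value 72
Best: $108.

$108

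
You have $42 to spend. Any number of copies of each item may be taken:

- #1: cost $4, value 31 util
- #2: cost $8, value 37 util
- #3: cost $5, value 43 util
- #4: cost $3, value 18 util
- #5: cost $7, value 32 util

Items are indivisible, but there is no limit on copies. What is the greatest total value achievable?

351 util

Best value-per-unit is #3 at 43/5; filling with it alone gives 8×43 = 344.
Optimal mix: 3×#1 + 6×#3 → cost 42, value 351.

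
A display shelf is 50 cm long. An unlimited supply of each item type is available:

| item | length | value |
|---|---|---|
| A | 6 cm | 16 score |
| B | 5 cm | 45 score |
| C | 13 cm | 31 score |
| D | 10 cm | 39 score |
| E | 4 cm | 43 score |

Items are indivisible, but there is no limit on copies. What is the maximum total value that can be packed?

Best value-per-unit is E at 43/4; filling with it alone gives 12×43 = 516.
Optimal mix: 2×B + 10×E → length 50, value 520.

520 score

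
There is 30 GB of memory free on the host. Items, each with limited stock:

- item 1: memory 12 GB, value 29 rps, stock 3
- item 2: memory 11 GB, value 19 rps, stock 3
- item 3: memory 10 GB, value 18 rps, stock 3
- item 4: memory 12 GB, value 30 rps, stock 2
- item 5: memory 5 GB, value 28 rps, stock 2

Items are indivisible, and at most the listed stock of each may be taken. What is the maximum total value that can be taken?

92 rps

Best selections within memory 30 and stock limits:
- 2×item 3 + 2×item 5: memory 30, value 92
- 2×item 4 + 1×item 5: memory 29, value 88
Best: 92 rps.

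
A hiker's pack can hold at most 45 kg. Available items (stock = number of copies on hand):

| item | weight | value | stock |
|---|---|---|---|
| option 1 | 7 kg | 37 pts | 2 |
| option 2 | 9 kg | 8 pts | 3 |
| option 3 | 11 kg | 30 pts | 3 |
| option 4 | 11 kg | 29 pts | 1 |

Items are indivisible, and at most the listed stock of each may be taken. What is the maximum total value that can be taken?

Best selections within weight 45 and stock limits:
- 2×option 1 + 1×option 2 + 2×option 3: weight 45, value 142
- 2×option 1 + 1×option 2 + 1×option 3 + 1×option 4: weight 45, value 141
- 2×option 1 + 2×option 3: weight 36, value 134
Best: 142 pts.

142 pts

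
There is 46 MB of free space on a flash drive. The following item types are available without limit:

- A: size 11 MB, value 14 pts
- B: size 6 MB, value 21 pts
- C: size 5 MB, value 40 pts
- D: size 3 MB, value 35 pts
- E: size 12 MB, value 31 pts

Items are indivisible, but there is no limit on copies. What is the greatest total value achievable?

525 pts

Best value-per-unit is D at 35/3, and filling with it alone uses size 15×3=45. No mix of the others beats 15×35 = 525.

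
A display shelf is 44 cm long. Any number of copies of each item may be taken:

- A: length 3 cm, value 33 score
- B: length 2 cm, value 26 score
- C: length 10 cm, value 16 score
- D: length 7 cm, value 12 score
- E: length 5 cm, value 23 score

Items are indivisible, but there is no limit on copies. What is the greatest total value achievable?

Best value-per-unit is B at 26/2, and filling with it alone uses length 22×2=44. No mix of the others beats 22×26 = 572.

572 score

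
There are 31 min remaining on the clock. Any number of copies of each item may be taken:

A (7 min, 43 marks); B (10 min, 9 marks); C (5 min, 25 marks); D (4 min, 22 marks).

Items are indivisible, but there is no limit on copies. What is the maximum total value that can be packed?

179 marks

Best value-per-unit is A at 43/7; filling with it alone gives 4×43 = 172.
Optimal mix: 3×A + 2×C → time 31, value 179.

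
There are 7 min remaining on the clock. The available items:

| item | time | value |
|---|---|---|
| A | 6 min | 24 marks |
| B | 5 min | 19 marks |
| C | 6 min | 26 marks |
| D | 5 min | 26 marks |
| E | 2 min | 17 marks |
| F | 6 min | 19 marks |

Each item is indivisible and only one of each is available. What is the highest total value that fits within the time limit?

43 marks

Check high-value combinations within 7 min:
- D+E: time 5+2=7, value 26+17=43
- B+E: time 5+2=7, value 19+17=36
- D: time 5, value 26
- C: time 6, value 26
- A: time 6, value 24
Best: 43 marks.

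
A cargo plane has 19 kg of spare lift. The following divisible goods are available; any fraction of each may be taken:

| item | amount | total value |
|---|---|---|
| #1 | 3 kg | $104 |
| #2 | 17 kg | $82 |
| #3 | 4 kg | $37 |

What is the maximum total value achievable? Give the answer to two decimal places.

198.88

Take in order of value per unit:
- #1 (104/3 per unit): all 3 → value 104, running total 104.00
- #3 (37/4 per unit): all 4 → value 37, running total 141.00
- #2 (82/17 per unit): 12 of 17 → value 12×82/17 = 57.8824, running total 198.88
Total 198.88.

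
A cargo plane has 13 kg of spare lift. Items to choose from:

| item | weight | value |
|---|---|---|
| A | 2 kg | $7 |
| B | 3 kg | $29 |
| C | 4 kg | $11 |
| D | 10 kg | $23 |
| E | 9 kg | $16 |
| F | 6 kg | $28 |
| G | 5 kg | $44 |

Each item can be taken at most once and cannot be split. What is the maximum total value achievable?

$84

This is a 0/1 knapsack; check combinations near the capacity.
- B+C+G: weight 3+4+5=12, value 29+11+44=84
- A+B+G: weight 2+3+5=10, value 7+29+44=80
- A+F+G: weight 2+6+5=13, value 7+28+44=79
- B+G: weight 3+5=8, value 29+44=73
Best: $84.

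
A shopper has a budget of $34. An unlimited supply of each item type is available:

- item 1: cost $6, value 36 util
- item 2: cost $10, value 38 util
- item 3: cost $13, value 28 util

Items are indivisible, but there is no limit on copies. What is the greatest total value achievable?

Best value-per-unit is item 1 at 36/6; filling with it alone gives 5×36 = 180.
Optimal mix: 4×item 1 + 1×item 2 → cost 34, value 182.

182 util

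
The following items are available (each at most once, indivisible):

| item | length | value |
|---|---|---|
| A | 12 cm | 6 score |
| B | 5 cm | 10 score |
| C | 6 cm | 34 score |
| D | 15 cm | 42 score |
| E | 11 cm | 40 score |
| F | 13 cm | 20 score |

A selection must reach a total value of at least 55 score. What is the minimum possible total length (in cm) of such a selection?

17

Subsets with value ≥ 55, sorted by total length:
- C+E: length 17, value 74
- C+D: length 21, value 76
- B+C+E: length 22, value 84
- B+C+F: length 24, value 64
Minimum length: 17 cm.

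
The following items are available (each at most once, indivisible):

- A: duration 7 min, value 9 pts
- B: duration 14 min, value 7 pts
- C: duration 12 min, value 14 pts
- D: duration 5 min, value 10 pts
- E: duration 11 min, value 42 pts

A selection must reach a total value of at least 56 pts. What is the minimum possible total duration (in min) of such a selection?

23

Subsets with value ≥ 56, sorted by total duration:
- A+D+E: duration 23, value 61
- C+E: duration 23, value 56
- C+D+E: duration 28, value 66
- A+C+E: duration 30, value 65
Minimum duration: 23 min.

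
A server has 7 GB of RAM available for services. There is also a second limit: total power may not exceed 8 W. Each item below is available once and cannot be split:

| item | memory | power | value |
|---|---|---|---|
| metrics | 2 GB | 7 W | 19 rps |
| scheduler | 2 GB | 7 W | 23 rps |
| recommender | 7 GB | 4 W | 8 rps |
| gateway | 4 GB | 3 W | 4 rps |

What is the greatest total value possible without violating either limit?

Feasible sets respecting both limits:
- scheduler: memory 2, power 7, value 23
- metrics: memory 2, power 7, value 19
- recommender: memory 7, power 4, value 8
Best: 23 rps.

23 rps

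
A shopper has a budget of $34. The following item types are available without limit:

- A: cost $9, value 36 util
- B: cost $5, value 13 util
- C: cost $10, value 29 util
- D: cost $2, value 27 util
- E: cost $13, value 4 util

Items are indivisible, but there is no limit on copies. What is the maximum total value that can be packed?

Best value-per-unit is D at 27/2, and filling with it alone uses cost 17×2=34. No mix of the others beats 17×27 = 459.

459 util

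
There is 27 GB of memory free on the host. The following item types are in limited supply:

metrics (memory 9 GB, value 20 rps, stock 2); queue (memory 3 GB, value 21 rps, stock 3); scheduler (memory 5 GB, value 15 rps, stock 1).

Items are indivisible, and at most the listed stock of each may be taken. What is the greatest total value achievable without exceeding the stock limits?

Best selections within memory 27 and stock limits:
- 2×metrics + 3×queue: memory 27, value 103
- 1×metrics + 3×queue + 1×scheduler: memory 23, value 98
Best: 103 rps.

103 rps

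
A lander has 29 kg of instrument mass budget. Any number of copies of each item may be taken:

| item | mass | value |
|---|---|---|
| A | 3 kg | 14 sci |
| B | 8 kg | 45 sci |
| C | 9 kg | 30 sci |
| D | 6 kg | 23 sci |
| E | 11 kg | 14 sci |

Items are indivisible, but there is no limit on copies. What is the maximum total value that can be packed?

149 sci

Best value-per-unit is B at 45/8; filling with it alone gives 3×45 = 135.
Optimal mix: 1×A + 3×B → mass 27, value 149.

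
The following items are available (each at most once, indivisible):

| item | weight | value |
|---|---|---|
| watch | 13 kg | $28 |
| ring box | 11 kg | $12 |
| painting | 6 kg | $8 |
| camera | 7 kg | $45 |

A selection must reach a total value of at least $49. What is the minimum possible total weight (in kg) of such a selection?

13

Subsets with value ≥ 49, sorted by total weight:
- painting+camera: weight 13, value 53
- ring box+camera: weight 18, value 57
- watch+camera: weight 20, value 73
- ring box+painting+camera: weight 24, value 65
Minimum weight: 13 kg.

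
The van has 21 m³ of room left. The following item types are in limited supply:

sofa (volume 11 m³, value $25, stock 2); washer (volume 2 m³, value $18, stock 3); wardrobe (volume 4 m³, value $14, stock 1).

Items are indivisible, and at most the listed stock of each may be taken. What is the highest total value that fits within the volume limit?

Best selections within volume 21 and stock limits:
- 1×sofa + 3×washer + 1×wardrobe: volume 21, value 93
- 1×sofa + 3×washer: volume 17, value 79
- 1×sofa + 2×washer + 1×wardrobe: volume 19, value 75
Best: $93.

$93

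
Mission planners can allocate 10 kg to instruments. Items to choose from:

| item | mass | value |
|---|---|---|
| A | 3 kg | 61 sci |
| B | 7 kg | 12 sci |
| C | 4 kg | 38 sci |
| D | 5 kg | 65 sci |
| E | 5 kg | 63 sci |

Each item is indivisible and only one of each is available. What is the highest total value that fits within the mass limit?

Check high-value combinations within 10 kg:
- D+E: mass 5+5=10, value 65+63=128
- A+D: mass 3+5=8, value 61+65=126
- A+E: mass 3+5=8, value 61+63=124
- C+D: mass 4+5=9, value 38+65=103
Best: 128 sci.

128 sci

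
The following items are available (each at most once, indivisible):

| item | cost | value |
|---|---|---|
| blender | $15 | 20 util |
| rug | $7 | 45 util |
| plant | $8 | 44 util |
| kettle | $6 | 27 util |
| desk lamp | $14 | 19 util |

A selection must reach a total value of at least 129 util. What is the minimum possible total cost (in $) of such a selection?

35

Subsets with value ≥ 129, sorted by total cost:
- rug+plant+kettle+desk lamp: cost 35, value 135
- blender+rug+plant+kettle: cost 36, value 136
- blender+rug+plant+kettle+desk lamp: cost 50, value 155
Minimum cost: 35 $.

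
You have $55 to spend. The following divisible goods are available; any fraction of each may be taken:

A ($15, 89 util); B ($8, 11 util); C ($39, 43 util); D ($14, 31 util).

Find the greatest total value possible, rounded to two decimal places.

Take in order of value per unit:
- A (89/15 per unit): all 15 → value 89, running total 89.00
- D (31/14 per unit): all 14 → value 31, running total 120.00
- B (11/8 per unit): all 8 → value 11, running total 131.00
- C (43/39 per unit): 18 of 39 → value 18×43/39 = 19.8462, running total 150.85
Total 150.85.

150.85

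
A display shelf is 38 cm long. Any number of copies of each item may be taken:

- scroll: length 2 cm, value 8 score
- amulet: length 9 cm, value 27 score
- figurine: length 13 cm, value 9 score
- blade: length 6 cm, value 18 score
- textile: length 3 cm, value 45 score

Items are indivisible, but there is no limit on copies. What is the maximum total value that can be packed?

Best value-per-unit is textile at 45/3; filling with it alone gives 12×45 = 540.
Optimal mix: 1×scroll + 12×textile → length 38, value 548.

548 score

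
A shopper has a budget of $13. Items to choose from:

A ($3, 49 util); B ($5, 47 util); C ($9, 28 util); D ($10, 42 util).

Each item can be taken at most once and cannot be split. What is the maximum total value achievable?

96 util

This is a 0/1 knapsack; check combinations near the capacity.
- A+B: cost 3+5=8, value 49+47=96
- A+D: cost 3+10=13, value 49+42=91
- A+C: cost 3+9=12, value 49+28=77
Best: 96 util.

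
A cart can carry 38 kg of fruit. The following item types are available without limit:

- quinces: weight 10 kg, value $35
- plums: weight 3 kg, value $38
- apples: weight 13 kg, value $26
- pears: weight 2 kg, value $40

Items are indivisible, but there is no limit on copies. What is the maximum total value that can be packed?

Best value-per-unit is pears at 40/2, and filling with it alone uses weight 19×2=38. No mix of the others beats 19×40 = 760.

$760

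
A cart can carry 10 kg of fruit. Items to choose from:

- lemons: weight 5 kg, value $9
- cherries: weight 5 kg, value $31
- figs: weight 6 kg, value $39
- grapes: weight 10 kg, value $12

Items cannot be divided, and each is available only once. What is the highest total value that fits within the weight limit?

$40

Check high-value combinations within 10 kg:
- lemons+cherries: weight 5+5=10, value 9+31=40
- figs: weight 6, value 39
- cherries: weight 5, value 31
- grapes: weight 10, value 12
Best: $40.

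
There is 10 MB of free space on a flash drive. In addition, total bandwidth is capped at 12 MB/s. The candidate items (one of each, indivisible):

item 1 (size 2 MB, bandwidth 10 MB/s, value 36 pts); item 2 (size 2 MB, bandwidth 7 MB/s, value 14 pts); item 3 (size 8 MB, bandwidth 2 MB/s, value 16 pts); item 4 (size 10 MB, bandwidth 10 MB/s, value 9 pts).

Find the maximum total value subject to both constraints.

52 pts

Feasible sets respecting both limits:
- item 1+item 3: size 10, bandwidth 12, value 52
- item 1: size 2, bandwidth 10, value 36
- item 2+item 3: size 10, bandwidth 9, value 30
Best: 52 pts.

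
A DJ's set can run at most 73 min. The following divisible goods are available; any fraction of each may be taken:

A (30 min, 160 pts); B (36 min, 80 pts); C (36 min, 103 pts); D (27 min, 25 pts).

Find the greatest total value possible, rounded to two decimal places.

278.56

Take in order of value per unit:
- A (160/30 per unit): all 30 → value 160, running total 160.00
- C (103/36 per unit): all 36 → value 103, running total 263.00
- B (80/36 per unit): 7 of 36 → value 7×80/36 = 15.5556, running total 278.56
Total 278.56.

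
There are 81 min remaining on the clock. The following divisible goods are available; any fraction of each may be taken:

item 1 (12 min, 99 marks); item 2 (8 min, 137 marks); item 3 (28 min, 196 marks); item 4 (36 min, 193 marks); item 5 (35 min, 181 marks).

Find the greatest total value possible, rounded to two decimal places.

608.92

Take in order of value per unit:
- item 2 (137/8 per unit): all 8 → value 137, running total 137.00
- item 1 (99/12 per unit): all 12 → value 99, running total 236.00
- item 3 (196/28 per unit): all 28 → value 196, running total 432.00
- item 4 (193/36 per unit): 33 of 36 → value 33×193/36 = 176.9167, running total 608.92
Total 608.92.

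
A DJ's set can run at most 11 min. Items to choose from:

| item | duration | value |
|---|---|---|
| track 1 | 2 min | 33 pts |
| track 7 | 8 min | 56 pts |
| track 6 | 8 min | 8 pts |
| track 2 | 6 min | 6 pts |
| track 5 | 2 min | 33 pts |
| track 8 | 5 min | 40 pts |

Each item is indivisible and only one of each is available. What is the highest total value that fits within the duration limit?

106 pts

Check high-value combinations within 11 min:
- track 1+track 5+track 8: duration 2+2+5=9, value 33+33+40=106
- track 1+track 7: duration 2+8=10, value 33+56=89
- track 7+track 5: duration 8+2=10, value 56+33=89
- track 1+track 8: duration 2+5=7, value 33+40=73
- track 5+track 8: duration 2+5=7, value 33+40=73
Best: 106 pts.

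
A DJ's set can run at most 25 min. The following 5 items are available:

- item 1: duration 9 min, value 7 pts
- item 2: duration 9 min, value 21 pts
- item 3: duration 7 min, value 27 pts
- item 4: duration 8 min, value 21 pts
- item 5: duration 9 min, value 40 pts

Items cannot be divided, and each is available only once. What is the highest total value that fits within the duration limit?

88 pts

Check high-value combinations within 25 min:
- item 3+item 4+item 5: duration 7+8+9=24, value 27+21+40=88
- item 2+item 3+item 5: duration 9+7+9=25, value 21+27+40=88
- item 1+item 3+item 5: duration 9+7+9=25, value 7+27+40=74
- item 2+item 3+item 4: duration 9+7+8=24, value 21+27+21=69
- item 3+item 5: duration 7+9=16, value 27+40=67
Best: 88 pts.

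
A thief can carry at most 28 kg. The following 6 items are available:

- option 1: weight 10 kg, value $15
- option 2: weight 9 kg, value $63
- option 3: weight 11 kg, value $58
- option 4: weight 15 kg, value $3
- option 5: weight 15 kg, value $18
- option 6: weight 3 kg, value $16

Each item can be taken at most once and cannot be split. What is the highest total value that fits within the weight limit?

Check high-value combinations within 28 kg:
- option 2+option 3+option 6: weight 9+11+3=23, value 63+58+16=137
- option 2+option 3: weight 9+11=20, value 63+58=121
- option 2+option 5+option 6: weight 9+15+3=27, value 63+18+16=97
- option 1+option 2+option 6: weight 10+9+3=22, value 15+63+16=94
- option 1+option 3+option 6: weight 10+11+3=24, value 15+58+16=89
Best: $137.

$137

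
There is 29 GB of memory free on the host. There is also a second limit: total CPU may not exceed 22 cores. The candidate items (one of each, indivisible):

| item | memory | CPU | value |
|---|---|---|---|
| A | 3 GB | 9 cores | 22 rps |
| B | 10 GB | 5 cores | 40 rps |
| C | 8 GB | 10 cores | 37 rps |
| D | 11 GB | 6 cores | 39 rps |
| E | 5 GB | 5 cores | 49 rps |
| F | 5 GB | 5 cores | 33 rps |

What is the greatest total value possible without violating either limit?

Feasible sets respecting both limits:
- B+D+E: memory 26, CPU 16, value 128
- B+C+E: memory 23, CPU 20, value 126
- C+D+E: memory 24, CPU 21, value 125
Best: 128 rps.

128 rps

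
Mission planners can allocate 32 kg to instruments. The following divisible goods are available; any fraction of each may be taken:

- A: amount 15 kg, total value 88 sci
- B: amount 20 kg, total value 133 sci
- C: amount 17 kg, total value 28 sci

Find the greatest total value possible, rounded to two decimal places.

Take in order of value per unit:
- B (133/20 per unit): all 20 → value 133, running total 133.00
- A (88/15 per unit): 12 of 15 → value 12×88/15 = 70.4000, running total 203.40
Total 203.40.

203.40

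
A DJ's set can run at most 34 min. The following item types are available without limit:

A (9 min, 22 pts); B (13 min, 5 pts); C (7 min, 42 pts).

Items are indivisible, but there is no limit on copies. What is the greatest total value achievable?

Best value-per-unit is C at 42/7, and filling with it alone uses duration 4×7=28. No mix of the others beats 4×42 = 168.

168 pts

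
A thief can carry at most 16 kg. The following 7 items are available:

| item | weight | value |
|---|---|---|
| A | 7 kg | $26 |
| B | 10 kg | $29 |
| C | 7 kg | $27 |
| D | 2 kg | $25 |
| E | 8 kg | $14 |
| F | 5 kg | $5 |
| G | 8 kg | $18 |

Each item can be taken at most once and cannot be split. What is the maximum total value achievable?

Check high-value combinations within 16 kg:
- A+C+D: weight 7+7+2=16, value 26+27+25=78
- C+D+F: weight 7+2+5=14, value 27+25+5=57
- A+D+F: weight 7+2+5=14, value 26+25+5=56
- B+D: weight 10+2=12, value 29+25=54
- A+C: weight 7+7=14, value 26+27=53
Best: $78.

$78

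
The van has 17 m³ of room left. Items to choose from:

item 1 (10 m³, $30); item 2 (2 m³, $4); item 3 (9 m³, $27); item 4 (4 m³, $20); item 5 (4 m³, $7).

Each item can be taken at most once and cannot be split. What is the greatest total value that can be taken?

$54

Check high-value combinations within 17 m³:
- item 1+item 2+item 4: volume 10+2+4=16, value 30+4+20=54
- item 3+item 4+item 5: volume 9+4+4=17, value 27+20+7=54
- item 2+item 3+item 4: volume 2+9+4=15, value 4+27+20=51
- item 1+item 4: volume 10+4=14, value 30+20=50
Best: $54.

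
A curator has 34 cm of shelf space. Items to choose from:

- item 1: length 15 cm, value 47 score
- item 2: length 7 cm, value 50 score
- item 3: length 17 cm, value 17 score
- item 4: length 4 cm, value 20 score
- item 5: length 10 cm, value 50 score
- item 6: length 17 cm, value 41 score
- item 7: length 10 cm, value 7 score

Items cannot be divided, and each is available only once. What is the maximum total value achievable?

Check high-value combinations within 34 cm:
- item 1+item 2+item 5: length 15+7+10=32, value 47+50+50=147
- item 2+item 5+item 6: length 7+10+17=34, value 50+50+41=141
- item 2+item 4+item 5+item 7: length 7+4+10+10=31, value 50+20+50+7=127
- item 2+item 4+item 5: length 7+4+10=21, value 50+20+50=120
- item 1+item 2+item 4: length 15+7+4=26, value 47+50+20=117
Best: 147 score.

147 score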